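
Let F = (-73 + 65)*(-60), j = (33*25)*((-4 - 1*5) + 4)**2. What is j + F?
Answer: 21105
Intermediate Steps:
j = 20625 (j = 825*((-4 - 5) + 4)**2 = 825*(-9 + 4)**2 = 825*(-5)**2 = 825*25 = 20625)
F = 480 (F = -8*(-60) = 480)
j + F = 20625 + 480 = 21105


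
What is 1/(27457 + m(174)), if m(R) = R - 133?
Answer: 1/27498 ≈ 3.6366e-5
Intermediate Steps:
m(R) = -133 + R
1/(27457 + m(174)) = 1/(27457 + (-133 + 174)) = 1/(27457 + 41) = 1/27498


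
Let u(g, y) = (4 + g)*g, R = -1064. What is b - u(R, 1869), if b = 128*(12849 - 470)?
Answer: 456672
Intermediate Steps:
u(g, y) = g*(4 + g)
b = 1584512 (b = 128*12379 = 1584512)
b - u(R, 1869) = 1584512 - (-1064)*(4 - 1064) = 1584512 - (-1064)*(-1060) = 1584512 - 1*1127840 = 1584512 - 1127840 = 456672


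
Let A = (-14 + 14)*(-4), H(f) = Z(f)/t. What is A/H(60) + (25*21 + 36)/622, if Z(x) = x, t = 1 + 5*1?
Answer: 561/622 ≈ 0.90193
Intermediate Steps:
t = 6 (t = 1 + 5 = 6)
H(f) = f/6
A = 0 (A = 0*(-4) = 0)
A/H(60) + (25*21 + 36)/622 = 0/(((⅙)*60)) + (25*21 + 36)/622 = 0/10 + (525 + 36)*(1/622) = 0*(⅒) + 561*(1/622) = 0 + 561/622 = 561/622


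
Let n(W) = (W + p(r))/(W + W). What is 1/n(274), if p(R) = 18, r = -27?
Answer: 137/73 ≈ 1.8767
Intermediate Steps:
n(W) = (18 + W)/(2*W) (n(W) = (W + 18)/(W + W) = (18 + W)/((2*W)) = (18 + W)*(1/(2*W)) = (18 + W)/(2*W))
1/n(274) = 1/((1/2)*(18 + 274)/274) = 1/((1/2)*(1/274)*292) = 1/(73/137) = 137/73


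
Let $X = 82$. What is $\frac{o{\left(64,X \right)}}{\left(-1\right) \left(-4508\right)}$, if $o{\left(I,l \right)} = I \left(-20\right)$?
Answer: $- \frac{320}{1127} \approx -0.28394$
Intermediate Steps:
$o{\left(I,l \right)} = - 20 I$
$\frac{o{\left(64,X \right)}}{\left(-1\right) \left(-4508\right)} = \frac{\left(-20\right) 64}{\left(-1\right) \left(-4508\right)} = - \frac{1280}{4508} = \left(-1280\right) \frac{1}{4508} = - \frac{320}{1127}$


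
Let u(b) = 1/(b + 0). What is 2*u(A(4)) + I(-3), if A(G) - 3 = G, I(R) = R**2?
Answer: 65/7 ≈ 9.2857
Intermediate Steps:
A(G) = 3 + G
u(b) = 1/b
2*u(A(4)) + I(-3) = 2/(3 + 4) + (-3)**2 = 2/7 + 9 = 65/7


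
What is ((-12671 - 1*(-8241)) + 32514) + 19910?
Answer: 47994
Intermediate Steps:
((-12671 - 1*(-8241)) + 32514) + 19910 = ((-12671 + 8241) + 32514) + 19910 = (-4430 + 32514) + 19910 = 28084 + 19910 = 47994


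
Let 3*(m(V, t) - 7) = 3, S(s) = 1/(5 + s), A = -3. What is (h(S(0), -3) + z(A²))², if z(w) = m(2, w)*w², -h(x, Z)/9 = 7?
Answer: 342225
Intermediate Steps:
m(V, t) = 8 (m(V, t) = 7 + (⅓)*3 = 7 + 1 = 8)
h(x, Z) = -63 (h(x, Z) = -9*7 = -63)
z(w) = 8*w²
(h(S(0), -3) + z(A²))² = (-63 + 8*((-3)²)²)² = (-63 + 8*9²)² = (-63 + 8*81)² = (-63 + 648)² = 585² = 342225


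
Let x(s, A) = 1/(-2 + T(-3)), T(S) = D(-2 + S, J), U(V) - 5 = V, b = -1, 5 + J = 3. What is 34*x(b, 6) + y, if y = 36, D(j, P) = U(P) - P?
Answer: 142/3 ≈ 47.333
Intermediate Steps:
J = -2 (J = -5 + 3 = -2)
U(V) = 5 + V
D(j, P) = 5 (D(j, P) = (5 + P) - P = 5)
T(S) = 5
x(s, A) = ⅓ (x(s, A) = 1/(-2 + 5) = 1/3 = ⅓)
34*x(b, 6) + y = 34*(⅓) + 36 = 34/3 + 36 = 142/3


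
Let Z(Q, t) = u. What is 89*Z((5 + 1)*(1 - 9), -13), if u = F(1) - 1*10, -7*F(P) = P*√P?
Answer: -6319/7 ≈ -902.71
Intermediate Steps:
F(P) = -P^(3/2)/7 (F(P) = -P*√P/7 = -P^(3/2)/7)
u = -71/7 (u = -1^(3/2)/7 - 1*10 = -⅐*1 - 10 = -⅐ - 10 = -71/7 ≈ -10.143)
Z(Q, t) = -71/7
89*Z((5 + 1)*(1 - 9), -13) = 89*(-71/7) = -6319/7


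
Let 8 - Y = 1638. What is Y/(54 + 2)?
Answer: -815/28 ≈ -29.107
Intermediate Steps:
Y = -1630 (Y = 8 - 1*1638 = 8 - 1638 = -1630)
Y/(54 + 2) = -1630/(54 + 2) = -1630/56 = -1630*1/56 = -815/28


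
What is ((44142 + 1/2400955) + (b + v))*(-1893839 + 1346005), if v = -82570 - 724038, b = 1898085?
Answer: -1493707813008727764/2400955 ≈ -6.2213e+11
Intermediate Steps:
v = -806608
((44142 + 1/2400955) + (b + v))*(-1893839 + 1346005) = ((44142 + 1/2400955) + (1898085 - 806608))*(-1893839 + 1346005) = ((44142 + 1/2400955) + 1091477)*(-547834) = (105982955611/2400955 + 1091477)*(-547834) = (2726570116146/2400955)*(-547834) = -1493707813008727764/2400955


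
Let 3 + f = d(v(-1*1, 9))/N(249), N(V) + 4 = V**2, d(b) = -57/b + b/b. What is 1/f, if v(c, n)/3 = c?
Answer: -61997/185971 ≈ -0.33337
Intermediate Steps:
v(c, n) = 3*c
d(b) = 1 - 57/b (d(b) = -57/b + 1 = 1 - 57/b)
N(V) = -4 + V**2
f = -185971/61997 (f = -3 + ((-57 + 3*(-1*1))/((3*(-1*1))))/(-4 + 249**2) = -3 + ((-57 + 3*(-1))/((3*(-1))))/(-4 + 62001) = -3 + ((-57 - 3)/(-3))/61997 = -3 - 1/3*(-60)*(1/61997) = -3 + 20*(1/61997) = -3 + 20/61997 = -185971/61997 ≈ -2.9997)
1/f = 1/(-185971/61997) = -61997/185971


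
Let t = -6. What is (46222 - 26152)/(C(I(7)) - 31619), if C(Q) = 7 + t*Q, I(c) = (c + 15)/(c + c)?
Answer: -14049/22135 ≈ -0.63470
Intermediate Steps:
I(c) = (15 + c)/(2*c) (I(c) = (15 + c)/((2*c)) = (15 + c)*(1/(2*c)) = (15 + c)/(2*c))
C(Q) = 7 - 6*Q
(46222 - 26152)/(C(I(7)) - 31619) = (46222 - 26152)/((7 - 3*(15 + 7)/7) - 31619) = 20070/((7 - 3*22/7) - 31619) = 20070/((7 - 6*11/7) - 31619) = 20070/((7 - 66/7) - 31619) = 20070/(-17/7 - 31619) = 20070/(-221350/7) = 20070*(-7/221350) = -14049/22135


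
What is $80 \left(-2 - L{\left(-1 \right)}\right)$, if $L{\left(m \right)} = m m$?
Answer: $-240$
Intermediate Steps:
$L{\left(m \right)} = m^{2}$
$80 \left(-2 - L{\left(-1 \right)}\right) = 80 \left(-2 - \left(-1\right)^{2}\right) = 80 \left(-2 - 1\right) = 80 \left(-3\right) = -240$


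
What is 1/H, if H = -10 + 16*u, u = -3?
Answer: -1/58 ≈ -0.017241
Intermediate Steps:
H = -58 (H = -10 + 16*(-3) = -10 - 48 = -58)
1/H = 1/(-58) = -1/58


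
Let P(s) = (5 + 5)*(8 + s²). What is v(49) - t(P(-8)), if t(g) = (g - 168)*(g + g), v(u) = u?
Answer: -794831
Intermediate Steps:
P(s) = 80 + 10*s² (P(s) = 10*(8 + s²) = 80 + 10*s²)
t(g) = 2*g*(-168 + g) (t(g) = (-168 + g)*(2*g) = 2*g*(-168 + g))
v(49) - t(P(-8)) = 49 - 2*(80 + 10*(-8)²)*(-168 + (80 + 10*(-8)²)) = 49 - 2*(80 + 10*64)*(-168 + (80 + 10*64)) = 49 - 2*(80 + 640)*(-168 + (80 + 640)) = 49 - 2*720*(-168 + 720) = 49 - 2*720*552 = 49 - 1*794880 = 49 - 794880 = -794831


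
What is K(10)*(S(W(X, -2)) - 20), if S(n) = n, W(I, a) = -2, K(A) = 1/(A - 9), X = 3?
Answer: -22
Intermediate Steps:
K(A) = 1/(-9 + A)
K(10)*(S(W(X, -2)) - 20) = (-2 - 20)/(-9 + 10) = -22/1 = 1*(-22) = -22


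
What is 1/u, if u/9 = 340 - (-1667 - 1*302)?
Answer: 1/20781 ≈ 4.8121e-5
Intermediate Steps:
u = 20781 (u = 9*(340 - (-1667 - 1*302)) = 9*(340 - (-1667 - 302)) = 9*(340 - 1*(-1969)) = 9*(340 + 1969) = 9*2309 = 20781)
1/u = 1/20781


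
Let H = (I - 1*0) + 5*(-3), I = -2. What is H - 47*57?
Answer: -2696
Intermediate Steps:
H = -17 (H = (-2 - 1*0) + 5*(-3) = (-2 + 0) - 15 = -2 - 15 = -17)
H - 47*57 = -17 - 47*57 = -17 - 2679 = -2696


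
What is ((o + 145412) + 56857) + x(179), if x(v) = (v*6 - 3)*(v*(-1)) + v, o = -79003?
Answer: -68264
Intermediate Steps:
x(v) = v - v*(-3 + 6*v) (x(v) = (6*v - 3)*(-v) + v = (-3 + 6*v)*(-v) + v = -v*(-3 + 6*v) + v = v - v*(-3 + 6*v))
((o + 145412) + 56857) + x(179) = ((-79003 + 145412) + 56857) + 2*179*(2 - 3*179) = (66409 + 56857) + 2*179*(2 - 537) = 123266 + 2*179*(-535) = 123266 - 191530 = -68264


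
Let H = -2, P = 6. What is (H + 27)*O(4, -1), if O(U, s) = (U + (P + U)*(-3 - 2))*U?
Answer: -4600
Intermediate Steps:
O(U, s) = U*(-30 - 4*U) (O(U, s) = (U + (6 + U)*(-3 - 2))*U = (U + (6 + U)*(-5))*U = (U + (-30 - 5*U))*U = (-30 - 4*U)*U = U*(-30 - 4*U))
(H + 27)*O(4, -1) = (-2 + 27)*(-2*4*(15 + 2*4)) = 25*(-2*4*(15 + 8)) = 25*(-2*4*23) = 25*(-184) = -4600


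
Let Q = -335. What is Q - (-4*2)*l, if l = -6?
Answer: -383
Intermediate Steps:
Q - (-4*2)*l = -335 - (-4*2)*(-6) = -335 - (-8)*(-6) = -335 - 1*48 = -335 - 48 = -383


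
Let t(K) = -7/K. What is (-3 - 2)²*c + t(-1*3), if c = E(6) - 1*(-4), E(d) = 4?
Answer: 607/3 ≈ 202.33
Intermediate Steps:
c = 8 (c = 4 - 1*(-4) = 4 + 4 = 8)
(-3 - 2)²*c + t(-1*3) = (-3 - 2)²*8 - 7/((-1*3)) = (-5)²*8 - 7/(-3) = 25*8 - 7*(-⅓) = 200 + 7/3 = 607/3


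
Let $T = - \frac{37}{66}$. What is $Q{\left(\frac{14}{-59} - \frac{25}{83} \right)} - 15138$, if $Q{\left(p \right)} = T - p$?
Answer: $- \frac{4892639023}{323202} \approx -15138.0$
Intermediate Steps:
$T = - \frac{37}{66}$ ($T = \left(-37\right) \frac{1}{66} = - \frac{37}{66} \approx -0.56061$)
$Q{\left(p \right)} = - \frac{37}{66} - p$
$Q{\left(\frac{14}{-59} - \frac{25}{83} \right)} - 15138 = \left(- \frac{37}{66} - \left(\frac{14}{-59} - \frac{25}{83}\right)\right) - 15138 = \left(- \frac{37}{66} - \left(14 \left(- \frac{1}{59}\right) - \frac{25}{83}\right)\right) - 15138 = \left(- \frac{37}{66} - \left(- \frac{14}{59} - \frac{25}{83}\right)\right) - 15138 = \left(- \frac{37}{66} - - \frac{2637}{4897}\right) - 15138 = \left(- \frac{37}{66} + \frac{2637}{4897}\right) - 15138 = - \frac{7147}{323202} - 15138 = - \frac{4892639023}{323202}$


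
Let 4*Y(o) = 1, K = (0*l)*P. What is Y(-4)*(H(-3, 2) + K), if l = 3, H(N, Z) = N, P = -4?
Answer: -¾ ≈ -0.75000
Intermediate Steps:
K = 0 (K = (0*3)*(-4) = 0*(-4) = 0)
Y(o) = ¼ (Y(o) = (¼)*1 = ¼)
Y(-4)*(H(-3, 2) + K) = (-3 + 0)/4 = (¼)*(-3) = -¾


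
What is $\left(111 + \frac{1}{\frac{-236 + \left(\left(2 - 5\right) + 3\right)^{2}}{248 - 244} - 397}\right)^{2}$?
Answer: $\frac{2561878225}{207936} \approx 12321.0$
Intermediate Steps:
$\left(111 + \frac{1}{\frac{-236 + \left(\left(2 - 5\right) + 3\right)^{2}}{248 - 244} - 397}\right)^{2} = \left(111 + \frac{1}{\frac{-236 + \left(\left(2 - 5\right) + 3\right)^{2}}{4} - 397}\right)^{2} = \left(111 + \frac{1}{\left(-236 + \left(-3 + 3\right)^{2}\right) \frac{1}{4} - 397}\right)^{2} = \left(111 + \frac{1}{\left(-236 + 0^{2}\right) \frac{1}{4} - 397}\right)^{2} = \left(111 + \frac{1}{\left(-236 + 0\right) \frac{1}{4} - 397}\right)^{2} = \left(111 + \frac{1}{\left(-236\right) \frac{1}{4} - 397}\right)^{2} = \left(111 + \frac{1}{-59 - 397}\right)^{2} = \left(111 + \frac{1}{-456}\right)^{2} = \left(111 - \frac{1}{456}\right)^{2} = \left(\frac{50615}{456}\right)^{2} = \frac{2561878225}{207936}$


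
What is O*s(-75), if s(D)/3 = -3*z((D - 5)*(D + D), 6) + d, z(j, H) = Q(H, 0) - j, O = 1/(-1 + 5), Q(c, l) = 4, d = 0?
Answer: 26991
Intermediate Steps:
O = 1/4 ≈ 0.25000
z(j, H) = 4 - j
s(D) = -36 + 18*D*(-5 + D) (s(D) = 3*(-3*(4 - (D - 5)*(D + D)) + 0) = 3*(-3*(4 - (-5 + D)*2*D) + 0) = 3*(-3*(4 - 2*D*(-5 + D)) + 0) = 3*((-12 + 6*D*(-5 + D)) + 0) = 3*(-12 + 6*D*(-5 + D)) = -36 + 18*D*(-5 + D))
O*s(-75) = (-36 + 18*(-75)*(-5 - 75))/4 = (-36 + 18*(-75)*(-80))/4 = (-36 + 108000)/4 = (1/4)*107964 = 26991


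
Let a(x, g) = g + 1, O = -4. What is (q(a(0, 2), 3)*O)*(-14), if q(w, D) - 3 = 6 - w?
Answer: 336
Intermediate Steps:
a(x, g) = 1 + g
q(w, D) = 9 - w (q(w, D) = 3 + (6 - w) = 9 - w)
(q(a(0, 2), 3)*O)*(-14) = ((9 - (1 + 2))*(-4))*(-14) = ((9 - 1*3)*(-4))*(-14) = ((9 - 3)*(-4))*(-14) = (6*(-4))*(-14) = -24*(-14) = 336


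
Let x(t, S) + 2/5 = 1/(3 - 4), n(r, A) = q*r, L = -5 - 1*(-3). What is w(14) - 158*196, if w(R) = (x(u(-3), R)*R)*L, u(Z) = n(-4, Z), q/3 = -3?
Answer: -154644/5 ≈ -30929.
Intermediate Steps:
L = -2 (L = -5 + 3 = -2)
q = -9 (q = 3*(-3) = -9)
n(r, A) = -9*r
u(Z) = 36 (u(Z) = -9*(-4) = 36)
x(t, S) = -7/5 (x(t, S) = -2/5 + 1/(3 - 4) = -2/5 + 1/(-1) = -2/5 - 1 = -7/5)
w(R) = 14*R/5 (w(R) = -7*R/5*(-2) = 14*R/5)
w(14) - 158*196 = (14/5)*14 - 158*196 = 196/5 - 30968 = -154644/5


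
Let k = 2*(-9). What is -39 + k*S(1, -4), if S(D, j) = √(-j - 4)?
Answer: -39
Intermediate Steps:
S(D, j) = √(-4 - j)
k = -18
-39 + k*S(1, -4) = -39 - 18*√(-4 - 1*(-4)) = -39 - 18*√(-4 + 4) = -39 - 18*√0 = -39 - 18*0 = -39 + 0 = -39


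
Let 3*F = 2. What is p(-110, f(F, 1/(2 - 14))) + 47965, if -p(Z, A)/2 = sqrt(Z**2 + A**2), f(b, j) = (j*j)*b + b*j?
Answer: 47965 - 11*sqrt(4665601)/108 ≈ 47745.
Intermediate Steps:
F = 2/3 (F = (1/3)*2 = 2/3 ≈ 0.66667)
f(b, j) = b*j + b*j**2 (f(b, j) = j**2*b + b*j = b*j**2 + b*j = b*j + b*j**2)
p(Z, A) = -2*sqrt(A**2 + Z**2) (p(Z, A) = -2*sqrt(Z**2 + A**2) = -2*sqrt(A**2 + Z**2))
p(-110, f(F, 1/(2 - 14))) + 47965 = -2*sqrt((2*(1 + 1/(2 - 14))/(3*(2 - 14)))**2 + (-110)**2) + 47965 = -2*sqrt(((2/3)*(1 + 1/(-12))/(-12))**2 + 12100) + 47965 = -2*sqrt(((2/3)*(-1/12)*(1 - 1/12))**2 + 12100) + 47965 = -2*sqrt(((2/3)*(-1/12)*(11/12))**2 + 12100) + 47965 = -2*sqrt((-11/216)**2 + 12100) + 47965 = -2*sqrt(121/46656 + 12100) + 47965 = -11*sqrt(4665601)/108 + 47965 = 47965 - 11*sqrt(4665601)/108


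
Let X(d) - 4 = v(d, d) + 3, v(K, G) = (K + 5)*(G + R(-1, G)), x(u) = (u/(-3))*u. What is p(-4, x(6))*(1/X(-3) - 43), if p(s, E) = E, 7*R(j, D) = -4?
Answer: 600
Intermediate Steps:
x(u) = -u²/3 (x(u) = (u*(-⅓))*u = (-u/3)*u = -u²/3)
R(j, D) = -4/7 (R(j, D) = (⅐)*(-4) = -4/7)
v(K, G) = (5 + K)*(-4/7 + G) (v(K, G) = (K + 5)*(G - 4/7) = (5 + K)*(-4/7 + G))
X(d) = 29/7 + d² + 31*d/7 (X(d) = 4 + ((-20/7 + 5*d - 4*d/7 + d*d) + 3) = 4 + ((-20/7 + 5*d - 4*d/7 + d²) + 3) = 4 + ((-20/7 + d² + 31*d/7) + 3) = 4 + (⅐ + d² + 31*d/7) = 29/7 + d² + 31*d/7)
p(-4, x(6))*(1/X(-3) - 43) = (-⅓*6²)*(1/(29/7 + (-3)² + (31/7)*(-3)) - 43) = (-⅓*36)*(1/(29/7 + 9 - 93/7) - 43) = -12*(1/(-⅐) - 43) = -12*(-7 - 43) = -12*(-50) = 600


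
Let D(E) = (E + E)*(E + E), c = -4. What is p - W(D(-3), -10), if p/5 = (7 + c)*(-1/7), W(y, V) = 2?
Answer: -29/7 ≈ -4.1429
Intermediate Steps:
D(E) = 4*E² (D(E) = (2*E)*(2*E) = 4*E²)
p = -15/7 (p = 5*((7 - 4)*(-1/7)) = 5*(3*(-1*⅐)) = 5*(3*(-⅐)) = 5*(-3/7) = -15/7 ≈ -2.1429)
p - W(D(-3), -10) = -15/7 - 1*2 = -15/7 - 2 = -29/7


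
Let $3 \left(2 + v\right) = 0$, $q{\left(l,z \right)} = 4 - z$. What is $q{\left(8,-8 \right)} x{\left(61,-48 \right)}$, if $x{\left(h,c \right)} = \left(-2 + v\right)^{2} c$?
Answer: $-9216$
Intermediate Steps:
$v = -2$ ($v = -2 + \frac{1}{3} \cdot 0 = -2 + 0 = -2$)
$x{\left(h,c \right)} = 16 c$ ($x{\left(h,c \right)} = \left(-2 - 2\right)^{2} c = \left(-4\right)^{2} c = 16 c$)
$q{\left(8,-8 \right)} x{\left(61,-48 \right)} = \left(4 - -8\right) 16 \left(-48\right) = \left(4 + 8\right) \left(-768\right) = 12 \left(-768\right) = -9216$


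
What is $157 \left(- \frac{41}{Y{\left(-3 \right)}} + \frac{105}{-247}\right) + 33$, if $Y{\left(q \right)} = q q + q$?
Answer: $- \frac{1639943}{1482} \approx -1106.6$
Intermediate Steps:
$Y{\left(q \right)} = q + q^{2}$ ($Y{\left(q \right)} = q^{2} + q = q + q^{2}$)
$157 \left(- \frac{41}{Y{\left(-3 \right)}} + \frac{105}{-247}\right) + 33 = 157 \left(- \frac{41}{\left(-3\right) \left(1 - 3\right)} + \frac{105}{-247}\right) + 33 = 157 \left(- \frac{41}{\left(-3\right) \left(-2\right)} + 105 \left(- \frac{1}{247}\right)\right) + 33 = 157 \left(- \frac{41}{6} - \frac{105}{247}\right) + 33 = 157 \left(- \frac{10757}{1482}\right) + 33 = - \frac{1688849}{1482} + 33 = - \frac{1639943}{1482}$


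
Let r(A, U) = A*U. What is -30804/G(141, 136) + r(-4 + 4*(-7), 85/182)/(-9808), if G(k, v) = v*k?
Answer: -8415243/5243602 ≈ -1.6049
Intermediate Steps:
G(k, v) = k*v
-30804/G(141, 136) + r(-4 + 4*(-7), 85/182)/(-9808) = -30804/(141*136) + ((-4 + 4*(-7))*(85/182))/(-9808) = -30804/19176 + ((-4 - 28)*(85*(1/182)))*(-1/9808) = -30804*1/19176 - 32*85/182*(-1/9808) = -151/94 - 1360/91*(-1/9808) = -151/94 + 85/55783 = -8415243/5243602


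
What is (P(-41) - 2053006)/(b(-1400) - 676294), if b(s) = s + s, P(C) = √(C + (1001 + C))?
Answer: 1026503/339547 - √919/679094 ≈ 3.0231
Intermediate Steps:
P(C) = √(1001 + 2*C)
b(s) = 2*s
(P(-41) - 2053006)/(b(-1400) - 676294) = (√(1001 + 2*(-41)) - 2053006)/(2*(-1400) - 676294) = (√(1001 - 82) - 2053006)/(-2800 - 676294) = (√919 - 2053006)/(-679094) = (-2053006 + √919)*(-1/679094) = 1026503/339547 - √919/679094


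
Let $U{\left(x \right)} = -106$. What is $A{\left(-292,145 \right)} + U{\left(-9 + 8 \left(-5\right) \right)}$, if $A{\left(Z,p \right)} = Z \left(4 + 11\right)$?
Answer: $-4486$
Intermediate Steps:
$A{\left(Z,p \right)} = 15 Z$ ($A{\left(Z,p \right)} = Z 15 = 15 Z$)
$A{\left(-292,145 \right)} + U{\left(-9 + 8 \left(-5\right) \right)} = 15 \left(-292\right) - 106 = -4380 - 106 = -4486$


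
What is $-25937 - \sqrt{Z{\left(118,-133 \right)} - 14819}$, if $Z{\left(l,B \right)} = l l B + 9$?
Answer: $-25937 - i \sqrt{1866702} \approx -25937.0 - 1366.3 i$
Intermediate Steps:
$Z{\left(l,B \right)} = 9 + B l^{2}$ ($Z{\left(l,B \right)} = l^{2} B + 9 = B l^{2} + 9 = 9 + B l^{2}$)
$-25937 - \sqrt{Z{\left(118,-133 \right)} - 14819} = -25937 - \sqrt{\left(9 - 133 \cdot 118^{2}\right) - 14819} = -25937 - \sqrt{\left(9 - 1851892\right) - 14819} = -25937 - \sqrt{-1851883 - 14819} = -25937 - \sqrt{-1866702} = -25937 - i \sqrt{1866702}$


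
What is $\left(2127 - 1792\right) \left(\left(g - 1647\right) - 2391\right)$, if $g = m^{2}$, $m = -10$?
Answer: $-1319230$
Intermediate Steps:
$g = 100$ ($g = \left(-10\right)^{2} = 100$)
$\left(2127 - 1792\right) \left(\left(g - 1647\right) - 2391\right) = \left(2127 - 1792\right) \left(\left(100 - 1647\right) - 2391\right) = 335 \left(\left(100 - 1647\right) - 2391\right) = 335 \left(-1547 - 2391\right) = 335 \left(-3938\right) = -1319230$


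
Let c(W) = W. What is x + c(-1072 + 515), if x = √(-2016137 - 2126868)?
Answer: -557 + I*√4143005 ≈ -557.0 + 2035.4*I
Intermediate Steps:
x = I*√4143005 (x = √(-4143005) = I*√4143005 ≈ 2035.4*I)
x + c(-1072 + 515) = I*√4143005 + (-1072 + 515) = I*√4143005 - 557 = -557 + I*√4143005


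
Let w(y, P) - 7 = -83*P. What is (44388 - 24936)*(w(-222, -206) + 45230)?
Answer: 1212540420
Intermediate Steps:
w(y, P) = 7 - 83*P
(44388 - 24936)*(w(-222, -206) + 45230) = (44388 - 24936)*((7 - 83*(-206)) + 45230) = 19452*((7 + 17098) + 45230) = 19452*(17105 + 45230) = 19452*62335 = 1212540420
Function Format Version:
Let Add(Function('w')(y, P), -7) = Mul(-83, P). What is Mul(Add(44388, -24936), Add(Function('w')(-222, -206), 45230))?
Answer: 1212540420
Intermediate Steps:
Function('w')(y, P) = Add(7, Mul(-83, P))
Mul(Add(44388, -24936), Add(Function('w')(-222, -206), 45230)) = Mul(Add(44388, -24936), Add(Add(7, Mul(-83, -206)), 45230)) = Mul(19452, Add(Add(7, 17098), 45230)) = Mul(19452, Add(17105, 45230)) = Mul(19452, 62335) = 1212540420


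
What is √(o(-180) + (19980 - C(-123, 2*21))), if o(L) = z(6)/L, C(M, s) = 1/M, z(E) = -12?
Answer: √7556963790/615 ≈ 141.35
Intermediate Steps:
o(L) = -12/L
√(o(-180) + (19980 - C(-123, 2*21))) = √(-12/(-180) + (19980 - 1/(-123))) = √(-12*(-1/180) + (19980 - 1*(-1/123))) = √(1/15 + (19980 + 1/123)) = √(1/15 + 2457541/123) = √(12287746/615) = √7556963790/615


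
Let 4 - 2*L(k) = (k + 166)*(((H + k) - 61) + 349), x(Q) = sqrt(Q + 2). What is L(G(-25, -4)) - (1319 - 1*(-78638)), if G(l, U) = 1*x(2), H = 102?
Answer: -112883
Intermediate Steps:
x(Q) = sqrt(2 + Q)
G(l, U) = 2 (G(l, U) = 1*sqrt(2 + 2) = 1*sqrt(4) = 1*2 = 2)
L(k) = 2 - (166 + k)*(390 + k)/2 (L(k) = 2 - (k + 166)*(((102 + k) - 61) + 349)/2 = 2 - (166 + k)*((41 + k) + 349)/2 = 2 - (166 + k)*(390 + k)/2)
L(G(-25, -4)) - (1319 - 1*(-78638)) = (-32368 - 278*2 - 1/2*2**2) - (1319 - 1*(-78638)) = (-32368 - 556 - 1/2*4) - (1319 + 78638) = (-32368 - 556 - 2) - 1*79957 = -32926 - 79957 = -112883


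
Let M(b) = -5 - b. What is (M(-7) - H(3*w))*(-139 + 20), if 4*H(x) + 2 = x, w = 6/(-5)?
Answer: -2023/5 ≈ -404.60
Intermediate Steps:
w = -6/5 (w = 6*(-1/5) = -6/5 ≈ -1.2000)
H(x) = -1/2 + x/4
(M(-7) - H(3*w))*(-139 + 20) = ((-5 - 1*(-7)) - (-1/2 + (3*(-6/5))/4))*(-139 + 20) = ((-5 + 7) - (-1/2 + (1/4)*(-18/5)))*(-119) = (2 - (-1/2 - 9/10))*(-119) = (2 - 1*(-7/5))*(-119) = (2 + 7/5)*(-119) = (17/5)*(-119) = -2023/5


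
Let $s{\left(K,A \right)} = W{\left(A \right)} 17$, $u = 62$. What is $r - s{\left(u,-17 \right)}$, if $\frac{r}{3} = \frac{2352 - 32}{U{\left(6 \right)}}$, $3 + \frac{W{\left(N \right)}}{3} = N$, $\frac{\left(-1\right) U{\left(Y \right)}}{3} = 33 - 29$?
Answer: $440$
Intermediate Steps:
$U{\left(Y \right)} = -12$ ($U{\left(Y \right)} = - 3 \left(33 - 29\right) = \left(-3\right) 4 = -12$)
$W{\left(N \right)} = -9 + 3 N$
$s{\left(K,A \right)} = -153 + 51 A$ ($s{\left(K,A \right)} = \left(-9 + 3 A\right) 17 = -153 + 51 A$)
$r = -580$ ($r = 3 \frac{2352 - 32}{-12} = 3 \cdot 2320 \left(- \frac{1}{12}\right) = 3 \left(- \frac{580}{3}\right) = -580$)
$r - s{\left(u,-17 \right)} = -580 - \left(-153 + 51 \left(-17\right)\right) = -580 - \left(-153 - 867\right) = -580 - -1020 = -580 + 1020 = 440$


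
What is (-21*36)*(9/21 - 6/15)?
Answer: -108/5 ≈ -21.600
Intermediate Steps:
(-21*36)*(9/21 - 6/15) = -756*(9*(1/21) - 6*1/15) = -756*(3/7 - ⅖) = -756*1/35 = -108/5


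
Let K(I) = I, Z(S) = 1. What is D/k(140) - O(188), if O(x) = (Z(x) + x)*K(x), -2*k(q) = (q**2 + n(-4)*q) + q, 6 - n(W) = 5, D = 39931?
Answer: -353228011/9940 ≈ -35536.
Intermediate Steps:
n(W) = 1 (n(W) = 6 - 1*5 = 6 - 5 = 1)
k(q) = -q - q**2/2 (k(q) = -((q**2 + 1*q) + q)/2 = -((q**2 + q) + q)/2 = -((q + q**2) + q)/2 = -(q**2 + 2*q)/2 = -q - q**2/2)
O(x) = x*(1 + x) (O(x) = (1 + x)*x = x*(1 + x))
D/k(140) - O(188) = 39931/((-1/2*140*(2 + 140))) - 188*(1 + 188) = 39931/((-1/2*140*142)) - 188*189 = 39931/(-9940) - 1*35532 = 39931*(-1/9940) - 35532 = -39931/9940 - 35532 = -353228011/9940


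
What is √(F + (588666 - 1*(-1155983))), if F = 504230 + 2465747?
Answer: √4714626 ≈ 2171.3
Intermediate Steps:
F = 2969977
√(F + (588666 - 1*(-1155983))) = √(2969977 + (588666 - 1*(-1155983))) = √(2969977 + (588666 + 1155983)) = √(2969977 + 1744649) = √4714626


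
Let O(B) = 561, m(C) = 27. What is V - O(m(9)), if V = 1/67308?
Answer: -37759787/67308 ≈ -561.00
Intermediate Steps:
V = 1/67308 ≈ 1.4857e-5
V - O(m(9)) = 1/67308 - 1*561 = 1/67308 - 561 = -37759787/67308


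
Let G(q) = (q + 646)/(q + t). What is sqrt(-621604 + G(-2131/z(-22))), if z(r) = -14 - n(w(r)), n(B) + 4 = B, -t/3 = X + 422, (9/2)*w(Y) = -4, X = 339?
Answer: I*sqrt(17549803063953393)/168027 ≈ 788.42*I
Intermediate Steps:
w(Y) = -8/9 (w(Y) = (2/9)*(-4) = -8/9)
t = -2283 (t = -3*(339 + 422) = -3*761 = -2283)
n(B) = -4 + B
z(r) = -82/9 (z(r) = -14 - (-4 - 8/9) = -14 - 1*(-44/9) = -14 + 44/9 = -82/9)
G(q) = (646 + q)/(-2283 + q) (G(q) = (q + 646)/(q - 2283) = (646 + q)/(-2283 + q))
sqrt(-621604 + G(-2131/z(-22))) = sqrt(-621604 + (646 - 2131/(-82/9))/(-2283 - 2131/(-82/9))) = sqrt(-621604 + (646 - 2131*(-9/82))/(-2283 - 2131*(-9/82))) = sqrt(-621604 + (646 + 19179/82)/(-2283 + 19179/82)) = sqrt(-621604 + (72151/82)/(-168027/82)) = sqrt(-621604 - 82/168027*72151/82) = sqrt(-621604 - 72151/168027) = sqrt(-104446327459/168027) = I*sqrt(17549803063953393)/168027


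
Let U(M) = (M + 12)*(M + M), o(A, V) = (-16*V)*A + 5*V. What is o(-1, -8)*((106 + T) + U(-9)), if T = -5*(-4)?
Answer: -12096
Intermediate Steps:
o(A, V) = 5*V - 16*A*V (o(A, V) = -16*A*V + 5*V = 5*V - 16*A*V)
T = 20
U(M) = 2*M*(12 + M) (U(M) = (12 + M)*(2*M) = 2*M*(12 + M))
o(-1, -8)*((106 + T) + U(-9)) = (-8*(5 - 16*(-1)))*((106 + 20) + 2*(-9)*(12 - 9)) = (-8*(5 + 16))*(126 + 2*(-9)*3) = (-8*21)*(126 - 54) = -168*72 = -12096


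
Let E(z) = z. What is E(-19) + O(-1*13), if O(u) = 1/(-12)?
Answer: -229/12 ≈ -19.083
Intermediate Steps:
O(u) = -1/12
E(-19) + O(-1*13) = -19 - 1/12 = -229/12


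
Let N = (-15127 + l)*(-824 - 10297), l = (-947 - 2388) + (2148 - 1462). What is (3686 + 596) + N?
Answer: 197691178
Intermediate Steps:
l = -2649 (l = -3335 + 686 = -2649)
N = 197686896 (N = (-15127 - 2649)*(-824 - 10297) = -17776*(-11121) = 197686896)
(3686 + 596) + N = (3686 + 596) + 197686896 = 4282 + 197686896 = 197691178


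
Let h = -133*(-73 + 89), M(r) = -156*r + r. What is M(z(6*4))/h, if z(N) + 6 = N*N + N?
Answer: 46035/1064 ≈ 43.266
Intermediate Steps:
z(N) = -6 + N + N² (z(N) = -6 + (N*N + N) = -6 + (N² + N) = -6 + (N + N²) = -6 + N + N²)
M(r) = -155*r
h = -2128 (h = -133*16 = -2128)
M(z(6*4))/h = -155*(-6 + 6*4 + (6*4)²)/(-2128) = -155*(-6 + 24 + 24²)*(-1/2128) = -155*(-6 + 24 + 576)*(-1/2128) = -155*594*(-1/2128) = -92070*(-1/2128) = 46035/1064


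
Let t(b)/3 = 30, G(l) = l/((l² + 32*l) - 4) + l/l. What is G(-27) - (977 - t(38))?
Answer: -123127/139 ≈ -885.81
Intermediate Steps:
G(l) = 1 + l/(-4 + l² + 32*l) (G(l) = l/(-4 + l² + 32*l) + 1 = 1 + l/(-4 + l² + 32*l))
t(b) = 90 (t(b) = 3*30 = 90)
G(-27) - (977 - t(38)) = (-4 + (-27)² + 33*(-27))/(-4 + (-27)² + 32*(-27)) - (977 - 1*90) = (-4 + 729 - 891)/(-4 + 729 - 864) - (977 - 90) = -166/(-139) - 1*887 = -1/139*(-166) - 887 = 166/139 - 887 = -123127/139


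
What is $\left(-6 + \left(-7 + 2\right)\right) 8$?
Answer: $-88$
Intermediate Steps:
$\left(-6 + \left(-7 + 2\right)\right) 8 = \left(-6 - 5\right) 8 = \left(-11\right) 8 = -88$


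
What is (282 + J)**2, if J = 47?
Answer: 108241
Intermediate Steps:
(282 + J)**2 = (282 + 47)**2 = 329**2 = 108241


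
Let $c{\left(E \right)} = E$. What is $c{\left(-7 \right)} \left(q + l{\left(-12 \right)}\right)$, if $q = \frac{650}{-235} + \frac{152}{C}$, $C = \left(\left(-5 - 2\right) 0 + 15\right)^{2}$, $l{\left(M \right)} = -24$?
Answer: $\frac{1931342}{10575} \approx 182.63$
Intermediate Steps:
$C = 225$ ($C = \left(\left(-7\right) 0 + 15\right)^{2} = \left(0 + 15\right)^{2} = 15^{2} = 225$)
$q = - \frac{22106}{10575}$ ($q = \frac{650}{-235} + \frac{152}{225} = 650 \left(- \frac{1}{235}\right) + 152 \cdot \frac{1}{225} = - \frac{130}{47} + \frac{152}{225} = - \frac{22106}{10575} \approx -2.0904$)
$c{\left(-7 \right)} \left(q + l{\left(-12 \right)}\right) = - 7 \left(- \frac{22106}{10575} - 24\right) = \left(-7\right) \left(- \frac{275906}{10575}\right) = \frac{1931342}{10575}$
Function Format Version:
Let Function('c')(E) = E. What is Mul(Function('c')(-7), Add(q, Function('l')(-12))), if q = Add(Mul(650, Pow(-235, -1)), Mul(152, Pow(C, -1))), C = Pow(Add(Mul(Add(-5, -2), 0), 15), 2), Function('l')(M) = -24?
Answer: Rational(1931342, 10575) ≈ 182.63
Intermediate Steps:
C = 225 (C = Pow(Add(Mul(-7, 0), 15), 2) = Pow(Add(0, 15), 2) = Pow(15, 2) = 225)
q = Rational(-22106, 10575) (q = Add(Mul(650, Pow(-235, -1)), Mul(152, Pow(225, -1))) = Add(Mul(650, Rational(-1, 235)), Mul(152, Rational(1, 225))) = Add(Rational(-130, 47), Rational(152, 225)) = Rational(-22106, 10575) ≈ -2.0904)
Mul(Function('c')(-7), Add(q, Function('l')(-12))) = Mul(-7, Add(Rational(-22106, 10575), -24)) = Mul(-7, Rational(-275906, 10575)) = Rational(1931342, 10575)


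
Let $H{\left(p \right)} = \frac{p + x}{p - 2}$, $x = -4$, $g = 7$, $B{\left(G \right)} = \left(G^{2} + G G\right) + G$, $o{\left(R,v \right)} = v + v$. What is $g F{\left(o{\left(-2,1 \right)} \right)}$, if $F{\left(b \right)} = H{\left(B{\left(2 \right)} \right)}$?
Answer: $\frac{21}{4} \approx 5.25$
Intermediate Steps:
$o{\left(R,v \right)} = 2 v$
$B{\left(G \right)} = G + 2 G^{2}$ ($B{\left(G \right)} = \left(G^{2} + G^{2}\right) + G = 2 G^{2} + G = G + 2 G^{2}$)
$H{\left(p \right)} = \frac{-4 + p}{-2 + p}$ ($H{\left(p \right)} = \frac{p - 4}{p - 2} = \frac{-4 + p}{-2 + p}$)
$F{\left(b \right)} = \frac{3}{4}$ ($F{\left(b \right)} = \frac{-4 + 2 \left(1 + 2 \cdot 2\right)}{-2 + 2 \left(1 + 2 \cdot 2\right)} = \frac{-4 + 2 \left(1 + 4\right)}{-2 + 2 \left(1 + 4\right)} = \frac{-4 + 2 \cdot 5}{-2 + 2 \cdot 5} = \frac{-4 + 10}{-2 + 10} = \frac{1}{8} \cdot 6 = \frac{3}{4}$)
$g F{\left(o{\left(-2,1 \right)} \right)} = 7 \cdot \frac{3}{4} = \frac{21}{4}$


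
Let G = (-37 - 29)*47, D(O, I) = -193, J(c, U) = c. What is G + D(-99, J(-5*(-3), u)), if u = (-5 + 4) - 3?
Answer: -3295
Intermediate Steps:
u = -4 (u = -1 - 3 = -4)
G = -3102 (G = -66*47 = -3102)
G + D(-99, J(-5*(-3), u)) = -3102 - 193 = -3295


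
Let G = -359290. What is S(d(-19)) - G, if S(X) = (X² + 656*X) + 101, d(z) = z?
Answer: 347288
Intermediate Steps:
S(X) = 101 + X² + 656*X
S(d(-19)) - G = (101 + (-19)² + 656*(-19)) - 1*(-359290) = (101 + 361 - 12464) + 359290 = -12002 + 359290 = 347288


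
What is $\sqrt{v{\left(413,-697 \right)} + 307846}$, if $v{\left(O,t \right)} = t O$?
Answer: $\sqrt{19985} \approx 141.37$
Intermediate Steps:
$v{\left(O,t \right)} = O t$
$\sqrt{v{\left(413,-697 \right)} + 307846} = \sqrt{413 \left(-697\right) + 307846} = \sqrt{-287861 + 307846} = \sqrt{19985}$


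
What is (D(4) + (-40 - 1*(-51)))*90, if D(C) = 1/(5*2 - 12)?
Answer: 945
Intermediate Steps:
D(C) = -½ (D(C) = 1/(10 - 12) = 1/(-2) = -½)
(D(4) + (-40 - 1*(-51)))*90 = (-½ + (-40 - 1*(-51)))*90 = (-½ + (-40 + 51))*90 = (-½ + 11)*90 = (21/2)*90 = 945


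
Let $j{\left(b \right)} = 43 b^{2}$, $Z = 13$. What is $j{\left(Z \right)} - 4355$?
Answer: $2912$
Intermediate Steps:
$j{\left(Z \right)} - 4355 = 43 \cdot 13^{2} - 4355 = 43 \cdot 169 - 4355 = 7267 - 4355 = 2912$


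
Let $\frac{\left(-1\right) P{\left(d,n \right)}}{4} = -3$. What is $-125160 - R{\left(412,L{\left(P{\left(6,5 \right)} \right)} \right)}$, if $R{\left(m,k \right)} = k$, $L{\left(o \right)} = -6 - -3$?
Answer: $-125157$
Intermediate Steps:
$P{\left(d,n \right)} = 12$ ($P{\left(d,n \right)} = \left(-4\right) \left(-3\right) = 12$)
$L{\left(o \right)} = -3$ ($L{\left(o \right)} = -6 + 3 = -3$)
$-125160 - R{\left(412,L{\left(P{\left(6,5 \right)} \right)} \right)} = -125160 - -3 = -125160 + 3 = -125157$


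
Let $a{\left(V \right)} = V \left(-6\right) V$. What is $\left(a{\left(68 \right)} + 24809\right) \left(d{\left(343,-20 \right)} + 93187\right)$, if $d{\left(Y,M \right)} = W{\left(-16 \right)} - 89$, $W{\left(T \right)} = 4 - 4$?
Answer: $-273242630$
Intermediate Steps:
$W{\left(T \right)} = 0$ ($W{\left(T \right)} = 4 - 4 = 0$)
$d{\left(Y,M \right)} = -89$ ($d{\left(Y,M \right)} = 0 - 89 = -89$)
$a{\left(V \right)} = - 6 V^{2}$ ($a{\left(V \right)} = - 6 V V = - 6 V^{2}$)
$\left(a{\left(68 \right)} + 24809\right) \left(d{\left(343,-20 \right)} + 93187\right) = \left(- 6 \cdot 68^{2} + 24809\right) \left(-89 + 93187\right) = \left(\left(-6\right) 4624 + 24809\right) 93098 = \left(-27744 + 24809\right) 93098 = \left(-2935\right) 93098 = -273242630$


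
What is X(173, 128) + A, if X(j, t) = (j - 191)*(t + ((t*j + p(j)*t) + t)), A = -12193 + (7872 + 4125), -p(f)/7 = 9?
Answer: -258244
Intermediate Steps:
p(f) = -63 (p(f) = -7*9 = -63)
A = -196 (A = -12193 + 11997 = -196)
X(j, t) = (-191 + j)*(-61*t + j*t) (X(j, t) = (j - 191)*(t + ((t*j - 63*t) + t)) = (-191 + j)*(t + ((j*t - 63*t) + t)) = (-191 + j)*(t + ((-63*t + j*t) + t)) = (-191 + j)*(t + (-62*t + j*t)) = (-191 + j)*(-61*t + j*t))
X(173, 128) + A = 128*(11651 + 173**2 - 252*173) - 196 = 128*(11651 + 29929 - 43596) - 196 = 128*(-2016) - 196 = -258048 - 196 = -258244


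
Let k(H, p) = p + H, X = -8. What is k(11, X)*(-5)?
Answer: -15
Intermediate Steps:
k(H, p) = H + p
k(11, X)*(-5) = (11 - 8)*(-5) = 3*(-5) = -15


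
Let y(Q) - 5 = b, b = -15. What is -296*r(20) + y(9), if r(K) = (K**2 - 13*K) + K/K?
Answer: -41746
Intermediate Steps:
r(K) = 1 + K**2 - 13*K (r(K) = (K**2 - 13*K) + 1 = 1 + K**2 - 13*K)
y(Q) = -10 (y(Q) = 5 - 15 = -10)
-296*r(20) + y(9) = -296*(1 + 20**2 - 13*20) - 10 = -296*(1 + 400 - 260) - 10 = -296*141 - 10 = -41736 - 10 = -41746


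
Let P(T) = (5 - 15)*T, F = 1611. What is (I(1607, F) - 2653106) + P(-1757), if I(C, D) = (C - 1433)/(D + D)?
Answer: -1415282803/537 ≈ -2.6355e+6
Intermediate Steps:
I(C, D) = (-1433 + C)/(2*D) (I(C, D) = (-1433 + C)/((2*D)) = (-1433 + C)*(1/(2*D)) = (-1433 + C)/(2*D))
P(T) = -10*T
(I(1607, F) - 2653106) + P(-1757) = ((½)*(-1433 + 1607)/1611 - 2653106) - 10*(-1757) = ((½)*(1/1611)*174 - 2653106) + 17570 = (29/537 - 2653106) + 17570 = -1424717893/537 + 17570 = -1415282803/537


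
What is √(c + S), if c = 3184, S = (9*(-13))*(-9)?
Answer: √4237 ≈ 65.092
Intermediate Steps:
S = 1053 (S = -117*(-9) = 1053)
√(c + S) = √(3184 + 1053) = √4237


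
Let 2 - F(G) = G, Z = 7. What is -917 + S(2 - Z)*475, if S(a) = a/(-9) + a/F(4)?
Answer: 9619/18 ≈ 534.39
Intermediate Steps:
F(G) = 2 - G
S(a) = -11*a/18 (S(a) = a/(-9) + a/(2 - 1*4) = a*(-⅑) + a/(2 - 4) = -a/9 + a/(-2) = -a/9 + a*(-½) = -a/9 - a/2 = -11*a/18)
-917 + S(2 - Z)*475 = -917 - 11*(2 - 1*7)/18*475 = -917 - 11*(2 - 7)/18*475 = -917 - 11/18*(-5)*475 = -917 + (55/18)*475 = -917 + 26125/18 = 9619/18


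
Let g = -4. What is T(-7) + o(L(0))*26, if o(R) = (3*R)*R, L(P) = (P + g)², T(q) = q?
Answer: 19961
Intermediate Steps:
L(P) = (-4 + P)² (L(P) = (P - 4)² = (-4 + P)²)
o(R) = 3*R²
T(-7) + o(L(0))*26 = -7 + (3*((-4 + 0)²)²)*26 = -7 + (3*((-4)²)²)*26 = -7 + (3*16²)*26 = -7 + (3*256)*26 = -7 + 768*26 = -7 + 19968 = 19961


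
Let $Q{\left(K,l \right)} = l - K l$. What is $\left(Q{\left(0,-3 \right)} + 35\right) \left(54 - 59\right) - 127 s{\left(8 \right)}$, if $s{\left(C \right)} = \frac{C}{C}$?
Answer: $-287$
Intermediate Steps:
$Q{\left(K,l \right)} = l - K l$
$s{\left(C \right)} = 1$
$\left(Q{\left(0,-3 \right)} + 35\right) \left(54 - 59\right) - 127 s{\left(8 \right)} = \left(- 3 \left(1 - 0\right) + 35\right) \left(54 - 59\right) - 127 = \left(- 3 \left(1 + 0\right) + 35\right) \left(-5\right) - 127 = \left(\left(-3\right) 1 + 35\right) \left(-5\right) - 127 = \left(-3 + 35\right) \left(-5\right) - 127 = 32 \left(-5\right) - 127 = -160 - 127 = -287$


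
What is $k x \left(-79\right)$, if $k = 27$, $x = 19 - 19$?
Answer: $0$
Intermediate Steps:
$x = 0$ ($x = 19 - 19 = 0$)
$k x \left(-79\right) = 27 \cdot 0 \left(-79\right) = 0 \left(-79\right) = 0$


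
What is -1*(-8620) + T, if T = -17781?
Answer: -9161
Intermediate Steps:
-1*(-8620) + T = -1*(-8620) - 17781 = 8620 - 17781 = -9161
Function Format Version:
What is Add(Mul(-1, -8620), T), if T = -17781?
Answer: -9161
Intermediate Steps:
Add(Mul(-1, -8620), T) = Add(Mul(-1, -8620), -17781) = Add(8620, -17781) = -9161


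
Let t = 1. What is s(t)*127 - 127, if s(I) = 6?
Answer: 635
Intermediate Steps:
s(t)*127 - 127 = 6*127 - 127 = 762 - 127 = 635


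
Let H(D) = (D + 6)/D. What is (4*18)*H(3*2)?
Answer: 144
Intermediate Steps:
H(D) = (6 + D)/D
(4*18)*H(3*2) = (4*18)*((6 + 3*2)/((3*2))) = 72*((6 + 6)/6) = 72*((⅙)*12) = 72*2 = 144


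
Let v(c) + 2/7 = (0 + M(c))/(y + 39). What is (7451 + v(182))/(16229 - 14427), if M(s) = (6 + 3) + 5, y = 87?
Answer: 234701/56763 ≈ 4.1348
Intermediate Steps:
M(s) = 14 (M(s) = 9 + 5 = 14)
v(c) = -11/63 (v(c) = -2/7 + (0 + 14)/(87 + 39) = -2/7 + 14/126 = -2/7 + 14*(1/126) = -2/7 + 1/9 = -11/63)
(7451 + v(182))/(16229 - 14427) = (7451 - 11/63)/(16229 - 14427) = (469402/63)/1802 = (469402/63)*(1/1802) = 234701/56763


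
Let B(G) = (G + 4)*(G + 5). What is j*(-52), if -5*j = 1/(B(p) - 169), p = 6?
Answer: -52/295 ≈ -0.17627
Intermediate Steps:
B(G) = (4 + G)*(5 + G)
j = 1/295 (j = -1/(5*((20 + 6² + 9*6) - 169)) = -1/(5*((20 + 36 + 54) - 169)) = -1/(5*(110 - 169)) = -⅕/(-59) = -⅕*(-1/59) = 1/295 ≈ 0.0033898)
j*(-52) = (1/295)*(-52) = -52/295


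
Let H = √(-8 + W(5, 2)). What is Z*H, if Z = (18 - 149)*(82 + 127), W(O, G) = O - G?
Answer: -27379*I*√5 ≈ -61221.0*I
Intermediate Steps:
Z = -27379 (Z = -131*209 = -27379)
H = I*√5 (H = √(-8 + (5 - 1*2)) = √(-8 + (5 - 2)) = √(-8 + 3) = √(-5) = I*√5 ≈ 2.2361*I)
Z*H = -27379*I*√5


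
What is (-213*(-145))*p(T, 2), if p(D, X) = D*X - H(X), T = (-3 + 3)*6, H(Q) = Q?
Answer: -61770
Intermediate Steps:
T = 0 (T = 0*6 = 0)
p(D, X) = -X + D*X (p(D, X) = D*X - X = -X + D*X)
(-213*(-145))*p(T, 2) = (-213*(-145))*(2*(-1 + 0)) = 30885*(2*(-1)) = 30885*(-2) = -61770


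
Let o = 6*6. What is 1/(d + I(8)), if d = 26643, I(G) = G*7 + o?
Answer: 1/26735 ≈ 3.7404e-5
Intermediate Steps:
o = 36
I(G) = 36 + 7*G (I(G) = G*7 + 36 = 7*G + 36 = 36 + 7*G)
1/(d + I(8)) = 1/(26643 + (36 + 7*8)) = 1/(26643 + (36 + 56)) = 1/(26643 + 92) = 1/26735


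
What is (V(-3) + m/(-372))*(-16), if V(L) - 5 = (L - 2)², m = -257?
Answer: -45668/93 ≈ -491.05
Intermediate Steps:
V(L) = 5 + (-2 + L)² (V(L) = 5 + (L - 2)² = 5 + (-2 + L)²)
(V(-3) + m/(-372))*(-16) = ((5 + (-2 - 3)²) - 257/(-372))*(-16) = ((5 + (-5)²) - 257*(-1/372))*(-16) = ((5 + 25) + 257/372)*(-16) = (30 + 257/372)*(-16) = (11417/372)*(-16) = -45668/93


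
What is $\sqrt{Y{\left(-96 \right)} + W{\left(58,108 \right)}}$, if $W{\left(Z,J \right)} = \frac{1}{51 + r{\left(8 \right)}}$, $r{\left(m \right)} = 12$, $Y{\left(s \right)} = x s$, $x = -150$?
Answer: $\frac{\sqrt{6350407}}{21} \approx 120.0$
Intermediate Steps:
$Y{\left(s \right)} = - 150 s$
$W{\left(Z,J \right)} = \frac{1}{63}$ ($W{\left(Z,J \right)} = \frac{1}{51 + 12} = \frac{1}{63}$)
$\sqrt{Y{\left(-96 \right)} + W{\left(58,108 \right)}} = \sqrt{\left(-150\right) \left(-96\right) + \frac{1}{63}} = \sqrt{14400 + \frac{1}{63}} = \sqrt{\frac{907201}{63}} = \frac{\sqrt{6350407}}{21}$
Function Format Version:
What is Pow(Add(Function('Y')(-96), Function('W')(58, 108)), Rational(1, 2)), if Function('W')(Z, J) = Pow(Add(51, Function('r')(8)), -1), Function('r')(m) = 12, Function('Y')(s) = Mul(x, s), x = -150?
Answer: Mul(Rational(1, 21), Pow(6350407, Rational(1, 2))) ≈ 120.00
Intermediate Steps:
Function('Y')(s) = Mul(-150, s)
Function('W')(Z, J) = Rational(1, 63) (Function('W')(Z, J) = Pow(Add(51, 12), -1) = Pow(63, -1) = Rational(1, 63))
Pow(Add(Function('Y')(-96), Function('W')(58, 108)), Rational(1, 2)) = Pow(Add(Mul(-150, -96), Rational(1, 63)), Rational(1, 2)) = Pow(Add(14400, Rational(1, 63)), Rational(1, 2)) = Pow(Rational(907201, 63), Rational(1, 2)) = Mul(Rational(1, 21), Pow(6350407, Rational(1, 2)))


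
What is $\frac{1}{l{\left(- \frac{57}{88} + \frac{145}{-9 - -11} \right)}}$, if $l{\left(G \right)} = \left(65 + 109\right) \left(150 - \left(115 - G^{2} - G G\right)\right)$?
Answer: $\frac{1936}{3490078863} \approx 5.5472 \cdot 10^{-7}$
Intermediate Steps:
$l{\left(G \right)} = 6090 + 348 G^{2}$ ($l{\left(G \right)} = 174 \left(150 + \left(\left(G^{2} + G^{2}\right) - 115\right)\right) = 174 \left(150 + \left(2 G^{2} - 115\right)\right) = 174 \left(150 + \left(-115 + 2 G^{2}\right)\right) = 174 \left(35 + 2 G^{2}\right) = 6090 + 348 G^{2}$)
$\frac{1}{l{\left(- \frac{57}{88} + \frac{145}{-9 - -11} \right)}} = \frac{1}{6090 + 348 \left(- \frac{57}{88} + \frac{145}{-9 - -11}\right)^{2}} = \frac{1}{6090 + 348 \left(\left(-57\right) \frac{1}{88} + \frac{145}{-9 + 11}\right)^{2}} = \frac{1}{6090 + 348 \left(- \frac{57}{88} + \frac{145}{2}\right)^{2}} = \frac{1}{6090 + 348 \left(\frac{6323}{88}\right)^{2}} = \frac{1}{6090 + 348 \cdot \frac{39980329}{7744}} = \frac{1}{6090 + \frac{3478288623}{1936}} = \frac{1}{\frac{3490078863}{1936}} = \frac{1936}{3490078863}$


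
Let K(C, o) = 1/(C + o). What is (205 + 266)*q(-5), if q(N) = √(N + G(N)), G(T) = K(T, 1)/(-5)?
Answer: 1413*I*√55/10 ≈ 1047.9*I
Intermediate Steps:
G(T) = -1/(5*(1 + T)) (G(T) = 1/((T + 1)*(-5)) = -⅕/(1 + T) = -1/(5*(1 + T)))
q(N) = √(N - 1/(5 + 5*N))
(205 + 266)*q(-5) = (205 + 266)*(√5*√(-1/(1 - 5) + 5*(-5))/5) = 471*(√5*√(-1/(-4) - 25)/5) = 471*(√5*√(-1*(-¼) - 25)/5) = 471*(√5*√(¼ - 25)/5) = 471*(√5*√(-99/4)/5) = 471*(√5*(3*I*√11/2)/5) = 471*(3*I*√55/10) = 1413*I*√55/10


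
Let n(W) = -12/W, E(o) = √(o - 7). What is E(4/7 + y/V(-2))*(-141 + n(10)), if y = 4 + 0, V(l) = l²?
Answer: -711*I*√266/35 ≈ -331.32*I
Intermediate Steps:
y = 4
E(o) = √(-7 + o)
E(4/7 + y/V(-2))*(-141 + n(10)) = √(-7 + (4/7 + 4/((-2)²)))*(-141 - 12/10) = √(-7 + (4*(⅐) + 4/4))*(-141 - 12*⅒) = √(-7 + (4/7 + 4*(¼)))*(-141 - 6/5) = √(-7 + (4/7 + 1))*(-711/5) = √(-7 + 11/7)*(-711/5) = √(-38/7)*(-711/5) = (I*√266/7)*(-711/5) = -711*I*√266/35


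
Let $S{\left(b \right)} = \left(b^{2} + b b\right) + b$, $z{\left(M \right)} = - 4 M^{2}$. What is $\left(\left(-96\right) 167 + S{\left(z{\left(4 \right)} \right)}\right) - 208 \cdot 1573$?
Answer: $-335088$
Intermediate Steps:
$S{\left(b \right)} = b + 2 b^{2}$ ($S{\left(b \right)} = \left(b^{2} + b^{2}\right) + b = 2 b^{2} + b = b + 2 b^{2}$)
$\left(\left(-96\right) 167 + S{\left(z{\left(4 \right)} \right)}\right) - 208 \cdot 1573 = \left(\left(-96\right) 167 + - 4 \cdot 4^{2} \left(1 + 2 \left(- 4 \cdot 4^{2}\right)\right)\right) - 208 \cdot 1573 = \left(-16032 + \left(-4\right) 16 \left(1 + 2 \left(\left(-4\right) 16\right)\right)\right) - 327184 = \left(-16032 - 64 \left(1 + 2 \left(-64\right)\right)\right) - 327184 = \left(-16032 - 64 \left(1 - 128\right)\right) - 327184 = \left(-16032 - -8128\right) - 327184 = \left(-16032 + 8128\right) - 327184 = -7904 - 327184 = -335088$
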